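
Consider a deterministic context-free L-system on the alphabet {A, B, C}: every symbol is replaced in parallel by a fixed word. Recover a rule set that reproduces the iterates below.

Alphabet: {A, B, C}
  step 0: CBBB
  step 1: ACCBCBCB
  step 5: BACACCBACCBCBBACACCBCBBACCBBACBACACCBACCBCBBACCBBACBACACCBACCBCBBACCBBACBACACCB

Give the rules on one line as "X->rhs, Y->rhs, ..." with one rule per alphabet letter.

  step 0 ⇒ step 1: CBBB ⇒ AC·CB·CB·CB
    B ↦ CB
    C ↦ AC
    A ↦ B  (constrained at step 1)

A->B, B->CB, C->AC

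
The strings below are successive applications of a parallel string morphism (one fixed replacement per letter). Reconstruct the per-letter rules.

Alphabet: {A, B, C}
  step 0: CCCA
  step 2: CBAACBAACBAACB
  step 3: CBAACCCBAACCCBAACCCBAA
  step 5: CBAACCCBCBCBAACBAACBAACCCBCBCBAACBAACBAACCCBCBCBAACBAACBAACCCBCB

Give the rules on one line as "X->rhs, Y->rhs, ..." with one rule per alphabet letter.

A->C, B->AA, C->CB

  step 2 ⇒ step 3: CBAACBAACBAACB ⇒ CB·AA·C·C·CB·AA·C·C·CB·AA·C·C·CB·AA
    A ↦ C
    B ↦ AA
    C ↦ CB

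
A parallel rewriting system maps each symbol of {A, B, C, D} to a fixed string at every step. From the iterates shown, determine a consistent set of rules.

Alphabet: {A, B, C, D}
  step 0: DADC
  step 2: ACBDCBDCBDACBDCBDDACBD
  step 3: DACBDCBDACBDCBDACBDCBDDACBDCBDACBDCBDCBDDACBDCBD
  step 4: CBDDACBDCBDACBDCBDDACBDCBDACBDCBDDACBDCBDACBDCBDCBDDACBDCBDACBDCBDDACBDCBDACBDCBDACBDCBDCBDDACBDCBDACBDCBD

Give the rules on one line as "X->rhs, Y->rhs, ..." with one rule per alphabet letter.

  step 3 ⇒ step 4: DACBDCBDACBDCBDACBDCBDDACBDCBDACBDCBDCBDDACBDCBD ⇒ CBD·D·ACB·D·CBD·ACB·D·CBD·D·ACB·D·CBD·ACB·D·CBD·D·ACB·D·CBD·ACB·D·CBD·CBD·D·ACB·D·CBD·ACB·D·CBD·D·ACB·D·CBD·ACB·D·CBD·ACB·D·CBD·CBD·D·ACB·D·CBD·ACB·D·CBD
    A ↦ D
    B ↦ D
    C ↦ ACB
    D ↦ CBD

A->D, B->D, C->ACB, D->CBD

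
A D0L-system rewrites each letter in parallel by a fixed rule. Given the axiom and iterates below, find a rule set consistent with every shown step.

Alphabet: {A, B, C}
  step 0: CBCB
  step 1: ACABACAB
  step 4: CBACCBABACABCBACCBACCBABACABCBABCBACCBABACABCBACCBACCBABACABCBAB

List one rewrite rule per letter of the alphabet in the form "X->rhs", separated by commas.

  step 0 ⇒ step 1: CBCB ⇒ AC·AB·AC·AB
    B ↦ AB
    C ↦ AC
    A ↦ CB  (constrained at step 1)

A->CB, B->AB, C->AC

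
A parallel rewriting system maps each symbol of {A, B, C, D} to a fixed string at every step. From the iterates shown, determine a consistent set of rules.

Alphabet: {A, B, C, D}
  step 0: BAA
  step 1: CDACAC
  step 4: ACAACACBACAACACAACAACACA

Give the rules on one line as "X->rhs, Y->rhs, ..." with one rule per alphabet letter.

  step 0 ⇒ step 1: BAA ⇒ CD·AC·AC
    A ↦ AC
    B ↦ CD
    C ↦ A  (constrained at step 1)
    D ↦ CB  (constrained at step 1)

A->AC, B->CD, C->A, D->CB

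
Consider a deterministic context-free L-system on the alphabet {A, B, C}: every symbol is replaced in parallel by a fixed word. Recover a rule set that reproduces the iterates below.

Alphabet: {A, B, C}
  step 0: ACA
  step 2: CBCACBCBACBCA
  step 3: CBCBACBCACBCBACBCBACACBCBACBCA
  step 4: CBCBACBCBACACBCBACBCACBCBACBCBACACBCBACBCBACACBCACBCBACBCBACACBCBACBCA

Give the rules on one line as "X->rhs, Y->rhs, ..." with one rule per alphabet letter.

  step 3 ⇒ step 4: CBCBACBCACBCBACBCBACACBCBACBCA ⇒ CB·CBA·CB·CBA·CA·CB·CBA·CB·CA·CB·CBA·CB·CBA·CA·CB·CBA·CB·CBA·CA·CB·CA·CB·CBA·CB·CBA·CA·CB·CBA·CB·CA
    A ↦ CA
    B ↦ CBA
    C ↦ CB

A->CA, B->CBA, C->CB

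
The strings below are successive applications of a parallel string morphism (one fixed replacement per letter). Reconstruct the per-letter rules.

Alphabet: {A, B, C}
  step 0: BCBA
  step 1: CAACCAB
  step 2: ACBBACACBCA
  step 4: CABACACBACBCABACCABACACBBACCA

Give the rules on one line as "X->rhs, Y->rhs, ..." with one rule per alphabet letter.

  step 1 ⇒ step 2: CAACCAB ⇒ AC·B·B·AC·AC·B·CA
    A ↦ B
    B ↦ CA
    C ↦ AC

A->B, B->CA, C->AC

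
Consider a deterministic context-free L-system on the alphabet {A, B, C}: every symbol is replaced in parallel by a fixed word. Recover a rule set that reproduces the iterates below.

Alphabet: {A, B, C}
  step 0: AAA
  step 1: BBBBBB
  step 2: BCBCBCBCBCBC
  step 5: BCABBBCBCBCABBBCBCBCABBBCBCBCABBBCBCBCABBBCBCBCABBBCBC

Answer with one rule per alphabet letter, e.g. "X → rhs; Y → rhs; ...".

  step 1 ⇒ step 2: BBBBBB ⇒ BC·BC·BC·BC·BC·BC
    B ↦ BC
  step 0 ⇒ step 1: AAA ⇒ BB·BB·BB
    A ↦ BB
    C ↦ A  (constrained at step 2)

A->BB, B->BC, C->A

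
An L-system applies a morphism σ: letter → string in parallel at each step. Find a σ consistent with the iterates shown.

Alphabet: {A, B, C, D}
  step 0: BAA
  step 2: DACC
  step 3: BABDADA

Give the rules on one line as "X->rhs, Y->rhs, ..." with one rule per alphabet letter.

  step 2 ⇒ step 3: DACC ⇒ BA·B·DA·DA
    A ↦ B
    C ↦ DA
    D ↦ BA
    B ↦ C  (constrained at step 0)

A->B, B->C, C->DA, D->BA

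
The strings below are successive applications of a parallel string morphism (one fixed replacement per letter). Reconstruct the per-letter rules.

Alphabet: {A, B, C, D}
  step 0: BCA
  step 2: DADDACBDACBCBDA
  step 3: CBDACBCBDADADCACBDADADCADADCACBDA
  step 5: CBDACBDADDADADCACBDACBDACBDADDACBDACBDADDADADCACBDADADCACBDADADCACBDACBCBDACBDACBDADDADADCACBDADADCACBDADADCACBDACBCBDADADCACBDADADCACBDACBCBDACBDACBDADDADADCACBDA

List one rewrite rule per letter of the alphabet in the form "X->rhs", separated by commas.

  step 2 ⇒ step 3: DADDACBDACBCBDA ⇒ CB·DA·CB·CB·DA·DAD·CA·CB·DA·DAD·CA·DAD·CA·CB·DA
    A ↦ DA
    B ↦ CA
    C ↦ DAD
    D ↦ CB

A->DA, B->CA, C->DAD, D->CB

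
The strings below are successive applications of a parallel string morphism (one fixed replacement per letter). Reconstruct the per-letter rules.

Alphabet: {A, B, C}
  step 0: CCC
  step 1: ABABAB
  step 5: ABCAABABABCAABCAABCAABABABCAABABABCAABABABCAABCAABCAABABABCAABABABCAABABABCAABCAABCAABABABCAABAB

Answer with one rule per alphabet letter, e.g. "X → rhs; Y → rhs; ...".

A->AB, B->CA, C->AB

  step 0 ⇒ step 1: CCC ⇒ AB·AB·AB
    C ↦ AB
    A ↦ AB  (constrained at step 1)
    B ↦ CA  (constrained at step 1)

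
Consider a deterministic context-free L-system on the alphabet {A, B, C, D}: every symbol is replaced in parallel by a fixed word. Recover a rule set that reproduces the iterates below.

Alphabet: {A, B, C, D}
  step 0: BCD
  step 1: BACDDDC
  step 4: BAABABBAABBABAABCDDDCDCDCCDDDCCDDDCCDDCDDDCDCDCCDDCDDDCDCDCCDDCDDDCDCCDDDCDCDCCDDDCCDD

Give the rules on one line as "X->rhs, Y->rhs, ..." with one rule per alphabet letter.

A->AB, B->BA, C->CDD, D->DC

  step 0 ⇒ step 1: BCD ⇒ BA·CDD·DC
    B ↦ BA
    C ↦ CDD
    D ↦ DC
    A ↦ AB  (constrained at step 1)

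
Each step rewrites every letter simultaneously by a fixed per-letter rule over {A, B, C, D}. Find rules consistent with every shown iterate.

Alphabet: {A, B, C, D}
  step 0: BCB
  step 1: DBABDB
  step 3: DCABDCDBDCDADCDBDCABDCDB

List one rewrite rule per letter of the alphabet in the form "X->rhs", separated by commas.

A->DA, B->DB, C->AB, D->DC

  step 0 ⇒ step 1: BCB ⇒ DB·AB·DB
    B ↦ DB
    C ↦ AB
    A ↦ DA  (constrained at step 1)
    D ↦ DC  (constrained at step 1)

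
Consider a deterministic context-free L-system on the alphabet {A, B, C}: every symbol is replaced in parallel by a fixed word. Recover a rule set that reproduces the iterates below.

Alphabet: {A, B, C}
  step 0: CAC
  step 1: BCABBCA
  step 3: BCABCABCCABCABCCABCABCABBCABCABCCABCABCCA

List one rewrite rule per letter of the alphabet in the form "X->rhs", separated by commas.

  step 0 ⇒ step 1: CAC ⇒ BCA·B·BCA
    A ↦ B
    C ↦ BCA
    B ↦ CCA  (constrained at step 1)

A->B, B->CCA, C->BCA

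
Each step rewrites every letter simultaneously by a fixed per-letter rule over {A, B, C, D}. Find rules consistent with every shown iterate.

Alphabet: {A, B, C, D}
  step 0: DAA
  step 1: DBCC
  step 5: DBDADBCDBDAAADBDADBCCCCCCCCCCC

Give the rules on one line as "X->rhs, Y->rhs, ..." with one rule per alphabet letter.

A->C, B->DA, C->AA, D->DB

  step 0 ⇒ step 1: DAA ⇒ DB·C·C
    A ↦ C
    D ↦ DB
    B ↦ DA  (constrained at step 1)
    C ↦ AA  (constrained at step 1)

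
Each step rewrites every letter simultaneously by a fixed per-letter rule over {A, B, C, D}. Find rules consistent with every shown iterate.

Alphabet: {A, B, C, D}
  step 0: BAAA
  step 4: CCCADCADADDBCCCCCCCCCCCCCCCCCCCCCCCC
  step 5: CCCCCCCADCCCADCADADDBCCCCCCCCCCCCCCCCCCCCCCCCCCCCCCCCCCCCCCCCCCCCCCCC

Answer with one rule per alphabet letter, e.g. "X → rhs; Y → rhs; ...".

  step 4 ⇒ step 5: CCCADCADADDBCCCCCCCCCCCCCCCCCCCCCCCC ⇒ CC·CC·CC·C·AD·CC·C·AD·C·AD·AD·DB·CC·CC·CC·CC·CC·CC·CC·CC·CC·CC·CC·CC·CC·CC·CC·CC·CC·CC·CC·CC·CC·CC·CC·CC
    A ↦ C
    B ↦ DB
    C ↦ CC
    D ↦ AD

A->C, B->DB, C->CC, D->AD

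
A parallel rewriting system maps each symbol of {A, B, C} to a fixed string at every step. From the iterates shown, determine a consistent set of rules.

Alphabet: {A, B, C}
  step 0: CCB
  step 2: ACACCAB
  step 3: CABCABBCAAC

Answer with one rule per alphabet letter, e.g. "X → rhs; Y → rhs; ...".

  step 2 ⇒ step 3: ACACCAB ⇒ CA·B·CA·B·B·CA·AC
    A ↦ CA
    B ↦ AC
    C ↦ B

A->CA, B->AC, C->B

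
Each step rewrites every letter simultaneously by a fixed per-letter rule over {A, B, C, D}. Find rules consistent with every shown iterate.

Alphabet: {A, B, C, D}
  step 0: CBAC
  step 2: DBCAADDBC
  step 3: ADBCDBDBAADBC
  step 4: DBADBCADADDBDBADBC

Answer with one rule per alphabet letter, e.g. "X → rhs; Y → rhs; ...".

A->DB, B->D, C->BC, D->A

  step 3 ⇒ step 4: ADBCDBDBAADBC ⇒ DB·A·D·BC·A·D·A·D·DB·DB·A·D·BC
    A ↦ DB
    B ↦ D
    C ↦ BC
    D ↦ A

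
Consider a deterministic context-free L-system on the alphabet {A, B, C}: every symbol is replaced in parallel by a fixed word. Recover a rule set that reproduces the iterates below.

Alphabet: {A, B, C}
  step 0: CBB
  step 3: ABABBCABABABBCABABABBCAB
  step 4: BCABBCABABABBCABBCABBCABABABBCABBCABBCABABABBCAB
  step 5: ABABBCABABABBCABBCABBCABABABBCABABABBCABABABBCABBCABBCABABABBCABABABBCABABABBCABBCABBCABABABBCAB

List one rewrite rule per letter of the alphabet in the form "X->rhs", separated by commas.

A->BC, B->AB, C->AB

  step 4 ⇒ step 5: BCABBCABABABBCABBCABBCABABABBCABBCABBCABABABBCAB ⇒ AB·AB·BC·AB·AB·AB·BC·AB·BC·AB·BC·AB·AB·AB·BC·AB·AB·AB·BC·AB·AB·AB·BC·AB·BC·AB·BC·AB·AB·AB·BC·AB·AB·AB·BC·AB·AB·AB·BC·AB·BC·AB·BC·AB·AB·AB·BC·AB
    A ↦ BC
    B ↦ AB
    C ↦ AB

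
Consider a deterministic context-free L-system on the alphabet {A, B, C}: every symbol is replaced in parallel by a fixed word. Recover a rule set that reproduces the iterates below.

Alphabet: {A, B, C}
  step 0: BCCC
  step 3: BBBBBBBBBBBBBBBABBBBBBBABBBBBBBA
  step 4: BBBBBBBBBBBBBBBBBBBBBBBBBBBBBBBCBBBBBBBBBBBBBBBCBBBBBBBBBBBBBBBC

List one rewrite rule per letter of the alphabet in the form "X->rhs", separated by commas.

A->BC, B->BB, C->BA

  step 3 ⇒ step 4: BBBBBBBBBBBBBBBABBBBBBBABBBBBBBA ⇒ BB·BB·BB·BB·BB·BB·BB·BB·BB·BB·BB·BB·BB·BB·BB·BC·BB·BB·BB·BB·BB·BB·BB·BC·BB·BB·BB·BB·BB·BB·BB·BC
    A ↦ BC
    B ↦ BB
    C ↦ BA  (constrained at step 0)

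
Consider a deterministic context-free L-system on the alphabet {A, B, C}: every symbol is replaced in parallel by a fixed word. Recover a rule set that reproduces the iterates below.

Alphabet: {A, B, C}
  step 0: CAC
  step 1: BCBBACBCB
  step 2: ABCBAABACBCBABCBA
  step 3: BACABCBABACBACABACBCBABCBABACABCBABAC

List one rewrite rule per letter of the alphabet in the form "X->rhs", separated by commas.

A->BAC, B->A, C->BCB

  step 2 ⇒ step 3: ABCBAABACBCBABCBA ⇒ BAC·A·BCB·A·BAC·BAC·A·BAC·BCB·A·BCB·A·BAC·A·BCB·A·BAC
    A ↦ BAC
    B ↦ A
    C ↦ BCB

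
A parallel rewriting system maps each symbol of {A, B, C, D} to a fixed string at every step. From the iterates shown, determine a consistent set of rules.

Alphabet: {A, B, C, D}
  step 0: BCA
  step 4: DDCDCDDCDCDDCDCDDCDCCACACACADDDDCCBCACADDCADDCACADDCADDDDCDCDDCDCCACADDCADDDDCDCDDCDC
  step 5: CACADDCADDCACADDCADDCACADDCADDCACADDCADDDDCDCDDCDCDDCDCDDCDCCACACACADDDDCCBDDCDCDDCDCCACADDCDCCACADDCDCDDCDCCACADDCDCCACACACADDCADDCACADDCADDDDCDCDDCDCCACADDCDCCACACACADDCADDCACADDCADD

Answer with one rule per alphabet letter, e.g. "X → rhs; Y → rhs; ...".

A->CDC, B->CCB, C->DD, D->CA

  step 4 ⇒ step 5: DDCDCDDCDCDDCDCDDCDCCACACACADDDDCCBCACADDCADDCACADDCADDDDCDCDDCDCCACADDCADDDDCDCDDCDC ⇒ CA·CA·DD·CA·DD·CA·CA·DD·CA·DD·CA·CA·DD·CA·DD·CA·CA·DD·CA·DD·DD·CDC·DD·CDC·DD·CDC·DD·CDC·CA·CA·CA·CA·DD·DD·CCB·DD·CDC·DD·CDC·CA·CA·DD·CDC·CA·CA·DD·CDC·DD·CDC·CA·CA·DD·CDC·CA·CA·CA·CA·DD·CA·DD·CA·CA·DD·CA·DD·DD·CDC·DD·CDC·CA·CA·DD·CDC·CA·CA·CA·CA·DD·CA·DD·CA·CA·DD·CA·DD
    A ↦ CDC
    B ↦ CCB
    C ↦ DD
    D ↦ CA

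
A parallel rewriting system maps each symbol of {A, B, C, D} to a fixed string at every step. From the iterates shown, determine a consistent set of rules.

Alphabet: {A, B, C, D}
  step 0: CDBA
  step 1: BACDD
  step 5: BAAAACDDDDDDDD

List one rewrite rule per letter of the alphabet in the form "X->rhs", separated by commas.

A->DD, B->C, C->B, D->A

  step 0 ⇒ step 1: CDBA ⇒ B·A·C·DD
    A ↦ DD
    B ↦ C
    C ↦ B
    D ↦ A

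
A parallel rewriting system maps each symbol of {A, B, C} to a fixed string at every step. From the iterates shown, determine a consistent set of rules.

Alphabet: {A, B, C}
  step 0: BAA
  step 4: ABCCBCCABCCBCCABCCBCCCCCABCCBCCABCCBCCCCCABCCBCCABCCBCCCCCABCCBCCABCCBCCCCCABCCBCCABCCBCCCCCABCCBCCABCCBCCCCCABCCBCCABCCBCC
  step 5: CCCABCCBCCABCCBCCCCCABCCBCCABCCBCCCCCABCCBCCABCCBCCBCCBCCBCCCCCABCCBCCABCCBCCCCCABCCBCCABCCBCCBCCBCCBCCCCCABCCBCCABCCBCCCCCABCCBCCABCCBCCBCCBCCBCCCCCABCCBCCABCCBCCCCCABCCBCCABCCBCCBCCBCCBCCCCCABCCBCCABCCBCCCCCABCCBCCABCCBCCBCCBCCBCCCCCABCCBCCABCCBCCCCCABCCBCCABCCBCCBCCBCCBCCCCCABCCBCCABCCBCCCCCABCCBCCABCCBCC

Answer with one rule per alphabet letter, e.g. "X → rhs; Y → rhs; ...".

A->CCC, B->A, C->BCC

  step 4 ⇒ step 5: ABCCBCCABCCBCCABCCBCCCCCABCCBCCABCCBCCCCCABCCBCCABCCBCCCCCABCCBCCABCCBCCCCCABCCBCCABCCBCCCCCABCCBCCABCCBCCCCCABCCBCCABCCBCC ⇒ CCC·A·BCC·BCC·A·BCC·BCC·CCC·A·BCC·BCC·A·BCC·BCC·CCC·A·BCC·BCC·A·BCC·BCC·BCC·BCC·BCC·CCC·A·BCC·BCC·A·BCC·BCC·CCC·A·BCC·BCC·A·BCC·BCC·BCC·BCC·BCC·CCC·A·BCC·BCC·A·BCC·BCC·CCC·A·BCC·BCC·A·BCC·BCC·BCC·BCC·BCC·CCC·A·BCC·BCC·A·BCC·BCC·CCC·A·BCC·BCC·A·BCC·BCC·BCC·BCC·BCC·CCC·A·BCC·BCC·A·BCC·BCC·CCC·A·BCC·BCC·A·BCC·BCC·BCC·BCC·BCC·CCC·A·BCC·BCC·A·BCC·BCC·CCC·A·BCC·BCC·A·BCC·BCC·BCC·BCC·BCC·CCC·A·BCC·BCC·A·BCC·BCC·CCC·A·BCC·BCC·A·BCC·BCC
    A ↦ CCC
    B ↦ A
    C ↦ BCC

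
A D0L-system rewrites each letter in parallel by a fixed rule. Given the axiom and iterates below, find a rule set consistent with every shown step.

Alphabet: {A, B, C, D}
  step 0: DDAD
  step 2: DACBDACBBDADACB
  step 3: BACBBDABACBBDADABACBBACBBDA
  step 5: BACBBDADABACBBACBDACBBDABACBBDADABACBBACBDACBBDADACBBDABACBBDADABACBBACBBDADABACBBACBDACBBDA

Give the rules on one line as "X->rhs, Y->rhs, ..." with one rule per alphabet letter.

A->CB, B->DA, C->B, D->BA

  step 2 ⇒ step 3: DACBDACBBDADACB ⇒ BA·CB·B·DA·BA·CB·B·DA·DA·BA·CB·BA·CB·B·DA
    A ↦ CB
    B ↦ DA
    C ↦ B
    D ↦ BA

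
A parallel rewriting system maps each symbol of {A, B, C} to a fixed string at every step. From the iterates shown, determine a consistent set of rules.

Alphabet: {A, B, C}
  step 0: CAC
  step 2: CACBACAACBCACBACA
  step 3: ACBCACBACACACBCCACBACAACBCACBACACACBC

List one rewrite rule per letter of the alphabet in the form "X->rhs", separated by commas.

  step 2 ⇒ step 3: CACBACAACBCACBACA ⇒ ACB·C·ACB·ACA·C·ACB·C·C·ACB·ACA·ACB·C·ACB·ACA·C·ACB·C
    A ↦ C
    B ↦ ACA
    C ↦ ACB

A->C, B->ACA, C->ACB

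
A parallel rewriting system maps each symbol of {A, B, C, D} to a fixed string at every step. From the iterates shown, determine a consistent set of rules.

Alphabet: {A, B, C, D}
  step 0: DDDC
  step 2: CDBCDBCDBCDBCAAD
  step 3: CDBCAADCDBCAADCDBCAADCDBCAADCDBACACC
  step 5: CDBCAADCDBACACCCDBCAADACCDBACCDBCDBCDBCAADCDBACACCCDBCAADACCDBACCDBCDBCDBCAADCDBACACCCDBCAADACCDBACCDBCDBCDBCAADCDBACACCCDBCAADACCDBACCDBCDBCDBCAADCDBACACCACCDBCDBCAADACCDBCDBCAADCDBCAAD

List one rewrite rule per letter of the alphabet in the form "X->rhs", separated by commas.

  step 2 ⇒ step 3: CDBCDBCDBCDBCAAD ⇒ CDB·C·AAD·CDB·C·AAD·CDB·C·AAD·CDB·C·AAD·CDB·AC·AC·C
    A ↦ AC
    B ↦ AAD
    C ↦ CDB
    D ↦ C

A->AC, B->AAD, C->CDB, D->C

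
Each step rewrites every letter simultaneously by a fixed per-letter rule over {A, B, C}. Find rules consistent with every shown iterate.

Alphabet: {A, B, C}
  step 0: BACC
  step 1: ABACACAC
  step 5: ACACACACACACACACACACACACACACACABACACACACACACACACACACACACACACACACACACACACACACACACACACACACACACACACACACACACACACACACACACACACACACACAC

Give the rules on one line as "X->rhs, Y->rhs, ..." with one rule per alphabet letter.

  step 0 ⇒ step 1: BACC ⇒ AB·AC·AC·AC
    A ↦ AC
    B ↦ AB
    C ↦ AC

A->AC, B->AB, C->AC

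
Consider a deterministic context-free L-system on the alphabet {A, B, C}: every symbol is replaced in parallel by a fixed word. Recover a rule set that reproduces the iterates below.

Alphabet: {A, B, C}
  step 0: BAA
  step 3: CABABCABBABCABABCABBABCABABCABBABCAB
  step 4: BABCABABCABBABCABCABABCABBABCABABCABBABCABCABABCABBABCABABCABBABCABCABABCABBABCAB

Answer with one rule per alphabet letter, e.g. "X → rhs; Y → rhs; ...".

A->AB, B->CAB, C->B

  step 3 ⇒ step 4: CABABCABBABCABABCABBABCABABCABBABCAB ⇒ B·AB·CAB·AB·CAB·B·AB·CAB·CAB·AB·CAB·B·AB·CAB·AB·CAB·B·AB·CAB·CAB·AB·CAB·B·AB·CAB·AB·CAB·B·AB·CAB·CAB·AB·CAB·B·AB·CAB
    A ↦ AB
    B ↦ CAB
    C ↦ B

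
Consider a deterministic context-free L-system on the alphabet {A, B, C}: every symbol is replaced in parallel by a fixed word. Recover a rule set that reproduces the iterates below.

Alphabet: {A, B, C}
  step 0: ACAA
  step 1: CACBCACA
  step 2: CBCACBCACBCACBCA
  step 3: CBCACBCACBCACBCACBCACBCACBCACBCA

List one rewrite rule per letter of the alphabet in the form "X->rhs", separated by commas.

  step 2 ⇒ step 3: CBCACBCACBCACBCA ⇒ CB·CA·CB·CA·CB·CA·CB·CA·CB·CA·CB·CA·CB·CA·CB·CA
    A ↦ CA
    B ↦ CA
    C ↦ CB

A->CA, B->CA, C->CB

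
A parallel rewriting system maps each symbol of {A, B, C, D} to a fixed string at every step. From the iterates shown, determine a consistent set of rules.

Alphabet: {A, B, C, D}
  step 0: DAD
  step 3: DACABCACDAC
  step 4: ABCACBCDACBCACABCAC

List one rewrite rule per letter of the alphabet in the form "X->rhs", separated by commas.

A->BC, B->D, C->AC, D->A

  step 3 ⇒ step 4: DACABCACDAC ⇒ A·BC·AC·BC·D·AC·BC·AC·A·BC·AC
    A ↦ BC
    B ↦ D
    C ↦ AC
    D ↦ A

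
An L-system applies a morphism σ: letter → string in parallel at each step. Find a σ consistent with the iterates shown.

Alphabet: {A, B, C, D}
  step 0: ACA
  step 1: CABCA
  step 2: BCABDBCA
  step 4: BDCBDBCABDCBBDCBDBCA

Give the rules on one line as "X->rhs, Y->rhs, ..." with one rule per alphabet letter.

  step 1 ⇒ step 2: CABCA ⇒ B·CA·BD·B·CA
    A ↦ CA
    B ↦ BD
    C ↦ B
    D ↦ C  (constrained at step 2)

A->CA, B->BD, C->B, D->C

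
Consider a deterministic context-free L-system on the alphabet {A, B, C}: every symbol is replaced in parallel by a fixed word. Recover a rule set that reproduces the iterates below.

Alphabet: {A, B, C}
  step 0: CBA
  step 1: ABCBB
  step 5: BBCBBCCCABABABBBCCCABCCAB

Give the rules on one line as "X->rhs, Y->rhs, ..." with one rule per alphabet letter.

A->BB, B->C, C->AB

  step 0 ⇒ step 1: CBA ⇒ AB·C·BB
    A ↦ BB
    B ↦ C
    C ↦ AB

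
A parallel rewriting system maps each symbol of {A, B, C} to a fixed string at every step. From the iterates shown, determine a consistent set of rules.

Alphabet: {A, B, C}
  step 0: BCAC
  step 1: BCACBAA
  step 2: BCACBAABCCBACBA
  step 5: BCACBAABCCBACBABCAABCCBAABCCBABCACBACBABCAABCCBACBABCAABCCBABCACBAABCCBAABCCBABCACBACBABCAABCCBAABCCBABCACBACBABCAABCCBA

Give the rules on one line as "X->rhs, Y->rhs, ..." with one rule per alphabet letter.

A->CBA, B->BC, C->A

  step 1 ⇒ step 2: BCACBAA ⇒ BC·A·CBA·A·BC·CBA·CBA
    A ↦ CBA
    B ↦ BC
    C ↦ A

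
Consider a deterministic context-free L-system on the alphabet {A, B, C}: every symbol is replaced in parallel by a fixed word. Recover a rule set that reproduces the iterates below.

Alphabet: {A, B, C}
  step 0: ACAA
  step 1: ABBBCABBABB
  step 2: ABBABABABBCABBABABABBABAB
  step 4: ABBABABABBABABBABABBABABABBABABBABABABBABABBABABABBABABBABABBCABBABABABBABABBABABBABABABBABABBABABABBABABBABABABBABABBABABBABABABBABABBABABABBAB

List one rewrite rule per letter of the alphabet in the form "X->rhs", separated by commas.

A->ABB, B->AB, C->BC

  step 1 ⇒ step 2: ABBBCABBABB ⇒ ABB·AB·AB·AB·BC·ABB·AB·AB·ABB·AB·AB
    A ↦ ABB
    B ↦ AB
    C ↦ BC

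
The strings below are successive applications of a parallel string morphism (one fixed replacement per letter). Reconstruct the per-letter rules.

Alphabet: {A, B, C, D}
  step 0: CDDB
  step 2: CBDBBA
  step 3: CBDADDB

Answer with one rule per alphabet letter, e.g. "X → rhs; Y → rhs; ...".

  step 2 ⇒ step 3: CBDBBA ⇒ CB·D·A·D·D·B
    A ↦ B
    B ↦ D
    C ↦ CB
    D ↦ A

A->B, B->D, C->CB, D->A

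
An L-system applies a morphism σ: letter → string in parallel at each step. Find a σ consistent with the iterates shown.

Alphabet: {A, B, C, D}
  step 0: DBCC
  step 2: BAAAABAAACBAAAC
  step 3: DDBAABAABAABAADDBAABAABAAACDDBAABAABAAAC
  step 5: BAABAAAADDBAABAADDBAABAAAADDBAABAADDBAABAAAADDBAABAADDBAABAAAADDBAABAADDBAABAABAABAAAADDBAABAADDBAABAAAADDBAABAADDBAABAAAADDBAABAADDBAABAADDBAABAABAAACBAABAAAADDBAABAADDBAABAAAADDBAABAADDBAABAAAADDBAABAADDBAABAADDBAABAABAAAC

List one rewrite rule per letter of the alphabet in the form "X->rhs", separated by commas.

A->BAA, B->DD, C->AC, D->A

  step 2 ⇒ step 3: BAAAABAAACBAAAC ⇒ DD·BAA·BAA·BAA·BAA·DD·BAA·BAA·BAA·AC·DD·BAA·BAA·BAA·AC
    A ↦ BAA
    B ↦ DD
    C ↦ AC
    D ↦ A  (constrained at step 0)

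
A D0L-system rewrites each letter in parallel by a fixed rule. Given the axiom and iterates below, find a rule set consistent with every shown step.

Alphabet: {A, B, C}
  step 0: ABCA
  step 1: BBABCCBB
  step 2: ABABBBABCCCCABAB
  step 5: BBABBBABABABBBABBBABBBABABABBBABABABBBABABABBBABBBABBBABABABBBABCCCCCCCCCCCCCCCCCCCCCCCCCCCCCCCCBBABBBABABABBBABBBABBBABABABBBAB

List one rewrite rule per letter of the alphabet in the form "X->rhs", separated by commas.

  step 1 ⇒ step 2: BBABCCBB ⇒ AB·AB·BB·AB·CC·CC·AB·AB
    A ↦ BB
    B ↦ AB
    C ↦ CC

A->BB, B->AB, C->CC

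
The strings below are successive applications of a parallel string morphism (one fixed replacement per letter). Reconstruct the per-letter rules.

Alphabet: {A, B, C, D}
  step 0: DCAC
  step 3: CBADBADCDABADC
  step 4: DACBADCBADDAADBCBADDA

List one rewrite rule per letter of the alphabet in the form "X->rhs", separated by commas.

A->B, B->C, C->DA, D->AD

  step 3 ⇒ step 4: CBADBADCDABADC ⇒ DA·C·B·AD·C·B·AD·DA·AD·B·C·B·AD·DA
    A ↦ B
    B ↦ C
    C ↦ DA
    D ↦ AD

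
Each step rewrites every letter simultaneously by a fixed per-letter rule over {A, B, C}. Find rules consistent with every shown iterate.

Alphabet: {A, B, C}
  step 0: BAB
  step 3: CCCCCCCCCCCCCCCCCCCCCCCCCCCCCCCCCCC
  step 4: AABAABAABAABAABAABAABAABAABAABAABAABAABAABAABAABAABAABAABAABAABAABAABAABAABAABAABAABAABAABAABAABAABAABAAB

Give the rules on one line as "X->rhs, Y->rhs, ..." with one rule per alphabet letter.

  step 3 ⇒ step 4: CCCCCCCCCCCCCCCCCCCCCCCCCCCCCCCCCCC ⇒ AAB·AAB·AAB·AAB·AAB·AAB·AAB·AAB·AAB·AAB·AAB·AAB·AAB·AAB·AAB·AAB·AAB·AAB·AAB·AAB·AAB·AAB·AAB·AAB·AAB·AAB·AAB·AAB·AAB·AAB·AAB·AAB·AAB·AAB·AAB
    C ↦ AAB
    A ↦ C  (constrained at step 0)
    B ↦ CCC  (constrained at step 0)

A->C, B->CCC, C->AAB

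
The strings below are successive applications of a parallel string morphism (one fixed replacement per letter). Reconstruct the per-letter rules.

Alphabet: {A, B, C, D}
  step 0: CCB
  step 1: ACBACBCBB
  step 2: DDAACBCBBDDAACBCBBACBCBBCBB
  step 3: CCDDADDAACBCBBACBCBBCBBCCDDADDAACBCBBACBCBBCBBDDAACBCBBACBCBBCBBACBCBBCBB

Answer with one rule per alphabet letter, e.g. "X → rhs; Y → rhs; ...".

  step 2 ⇒ step 3: DDAACBCBBDDAACBCBBACBCBBCBB ⇒ C·C·DDA·DDA·ACB·CBB·ACB·CBB·CBB·C·C·DDA·DDA·ACB·CBB·ACB·CBB·CBB·DDA·ACB·CBB·ACB·CBB·CBB·ACB·CBB·CBB
    A ↦ DDA
    B ↦ CBB
    C ↦ ACB
    D ↦ C

A->DDA, B->CBB, C->ACB, D->C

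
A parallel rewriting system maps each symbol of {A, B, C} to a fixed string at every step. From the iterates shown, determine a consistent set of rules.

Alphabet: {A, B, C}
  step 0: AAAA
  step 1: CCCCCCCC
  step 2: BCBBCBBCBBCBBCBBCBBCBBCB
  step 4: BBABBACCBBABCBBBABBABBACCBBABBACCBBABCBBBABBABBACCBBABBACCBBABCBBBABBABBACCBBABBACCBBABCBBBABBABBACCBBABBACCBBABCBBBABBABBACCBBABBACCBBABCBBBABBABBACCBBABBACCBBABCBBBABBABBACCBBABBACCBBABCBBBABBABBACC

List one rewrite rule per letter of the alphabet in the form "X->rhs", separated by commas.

  step 1 ⇒ step 2: CCCCCCCC ⇒ BCB·BCB·BCB·BCB·BCB·BCB·BCB·BCB
    C ↦ BCB
  step 0 ⇒ step 1: AAAA ⇒ CC·CC·CC·CC
    A ↦ CC
    B ↦ BBA  (constrained at step 2)

A->CC, B->BBA, C->BCB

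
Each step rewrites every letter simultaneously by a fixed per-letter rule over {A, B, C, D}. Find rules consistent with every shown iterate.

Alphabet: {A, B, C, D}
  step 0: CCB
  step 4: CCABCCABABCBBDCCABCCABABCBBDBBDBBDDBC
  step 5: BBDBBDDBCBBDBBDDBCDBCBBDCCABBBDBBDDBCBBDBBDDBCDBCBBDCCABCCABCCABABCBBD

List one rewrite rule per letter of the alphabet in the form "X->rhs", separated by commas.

  step 4 ⇒ step 5: CCABCCABABCBBDCCABCCABABCBBDBBDBBDDBC ⇒ BBD·BBD·DB·C·BBD·BBD·DB·C·DB·C·BBD·C·C·AB·BBD·BBD·DB·C·BBD·BBD·DB·C·DB·C·BBD·C·C·AB·C·C·AB·C·C·AB·AB·C·BBD
    A ↦ DB
    B ↦ C
    C ↦ BBD
    D ↦ AB

A->DB, B->C, C->BBD, D->AB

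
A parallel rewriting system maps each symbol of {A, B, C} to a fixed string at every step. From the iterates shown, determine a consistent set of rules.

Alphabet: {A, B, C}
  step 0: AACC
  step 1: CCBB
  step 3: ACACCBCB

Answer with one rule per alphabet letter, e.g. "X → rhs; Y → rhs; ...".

A->C, B->AC, C->B

  step 0 ⇒ step 1: AACC ⇒ C·C·B·B
    A ↦ C
    C ↦ B
    B ↦ AC  (constrained at step 1)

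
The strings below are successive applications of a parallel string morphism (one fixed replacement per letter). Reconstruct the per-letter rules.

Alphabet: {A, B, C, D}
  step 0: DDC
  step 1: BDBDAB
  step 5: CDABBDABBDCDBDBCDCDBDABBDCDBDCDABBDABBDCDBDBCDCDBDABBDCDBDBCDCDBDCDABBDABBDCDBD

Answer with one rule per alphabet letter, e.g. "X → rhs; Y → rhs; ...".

A->B, B->CD, C->AB, D->BD

  step 0 ⇒ step 1: DDC ⇒ BD·BD·AB
    C ↦ AB
    D ↦ BD
    A ↦ B  (constrained at step 1)
    B ↦ CD  (constrained at step 1)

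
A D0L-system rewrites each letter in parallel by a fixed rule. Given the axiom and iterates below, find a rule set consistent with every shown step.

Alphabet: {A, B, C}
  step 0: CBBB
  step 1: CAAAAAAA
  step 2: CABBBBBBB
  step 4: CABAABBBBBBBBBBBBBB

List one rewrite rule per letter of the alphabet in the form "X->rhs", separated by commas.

  step 1 ⇒ step 2: CAAAAAAA ⇒ CA·B·B·B·B·B·B·B
    A ↦ B
    C ↦ CA
  step 0 ⇒ step 1: CBBB ⇒ CA·AA·AA·AA
    B ↦ AA

A->B, B->AA, C->CA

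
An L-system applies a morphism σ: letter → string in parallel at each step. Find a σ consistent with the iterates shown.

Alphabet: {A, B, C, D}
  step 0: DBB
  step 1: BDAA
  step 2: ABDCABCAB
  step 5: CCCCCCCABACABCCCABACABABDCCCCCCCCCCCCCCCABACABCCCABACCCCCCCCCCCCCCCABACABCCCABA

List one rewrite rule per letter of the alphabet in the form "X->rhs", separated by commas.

  step 1 ⇒ step 2: BDAA ⇒ A·BD·CAB·CAB
    A ↦ CAB
    B ↦ A
    D ↦ BD
    C ↦ CC  (constrained at step 2)

A->CAB, B->A, C->CC, D->BD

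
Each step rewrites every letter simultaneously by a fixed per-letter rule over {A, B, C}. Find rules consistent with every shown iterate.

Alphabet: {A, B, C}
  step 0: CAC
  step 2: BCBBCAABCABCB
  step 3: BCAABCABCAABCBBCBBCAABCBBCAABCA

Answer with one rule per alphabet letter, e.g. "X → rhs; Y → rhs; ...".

A->BCB, B->BCA, C->A

  step 2 ⇒ step 3: BCBBCAABCABCB ⇒ BCA·A·BCA·BCA·A·BCB·BCB·BCA·A·BCB·BCA·A·BCA
    A ↦ BCB
    B ↦ BCA
    C ↦ A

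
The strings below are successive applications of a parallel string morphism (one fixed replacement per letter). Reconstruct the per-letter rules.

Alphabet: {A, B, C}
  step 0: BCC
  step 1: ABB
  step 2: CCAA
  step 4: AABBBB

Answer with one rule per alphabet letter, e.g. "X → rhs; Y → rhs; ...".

A->CC, B->A, C->B

  step 1 ⇒ step 2: ABB ⇒ CC·A·A
    A ↦ CC
    B ↦ A
  step 0 ⇒ step 1: BCC ⇒ A·B·B
    C ↦ B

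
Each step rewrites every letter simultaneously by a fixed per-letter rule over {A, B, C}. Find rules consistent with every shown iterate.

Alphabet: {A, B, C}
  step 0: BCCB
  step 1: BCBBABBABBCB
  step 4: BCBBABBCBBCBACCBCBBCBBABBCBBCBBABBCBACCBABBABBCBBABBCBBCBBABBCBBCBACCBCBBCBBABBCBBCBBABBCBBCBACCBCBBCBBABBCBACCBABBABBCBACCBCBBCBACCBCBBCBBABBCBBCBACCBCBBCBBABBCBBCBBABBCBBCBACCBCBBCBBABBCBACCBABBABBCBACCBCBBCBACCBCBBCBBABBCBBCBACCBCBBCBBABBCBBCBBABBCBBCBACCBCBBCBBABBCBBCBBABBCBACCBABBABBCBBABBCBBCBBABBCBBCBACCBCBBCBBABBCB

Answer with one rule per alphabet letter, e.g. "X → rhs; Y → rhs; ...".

  step 0 ⇒ step 1: BCCB ⇒ BCB·BAB·BAB·BCB
    B ↦ BCB
    C ↦ BAB
    A ↦ ACC  (constrained at step 1)

A->ACC, B->BCB, C->BAB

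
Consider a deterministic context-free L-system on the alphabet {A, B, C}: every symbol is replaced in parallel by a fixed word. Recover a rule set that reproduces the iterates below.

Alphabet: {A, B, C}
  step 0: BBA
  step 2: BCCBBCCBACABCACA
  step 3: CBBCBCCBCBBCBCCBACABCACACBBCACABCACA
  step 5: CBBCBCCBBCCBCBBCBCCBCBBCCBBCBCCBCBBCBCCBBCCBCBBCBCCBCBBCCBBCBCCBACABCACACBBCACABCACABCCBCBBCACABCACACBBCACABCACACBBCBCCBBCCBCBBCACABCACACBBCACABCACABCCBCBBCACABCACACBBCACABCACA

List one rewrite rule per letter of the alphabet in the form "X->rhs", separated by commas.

  step 2 ⇒ step 3: BCCBBCCBACABCACA ⇒ CB·BC·BC·CB·CB·BC·BC·CB·ACA·BC·ACA·CB·BC·ACA·BC·ACA
    A ↦ ACA
    B ↦ CB
    C ↦ BC

A->ACA, B->CB, C->BC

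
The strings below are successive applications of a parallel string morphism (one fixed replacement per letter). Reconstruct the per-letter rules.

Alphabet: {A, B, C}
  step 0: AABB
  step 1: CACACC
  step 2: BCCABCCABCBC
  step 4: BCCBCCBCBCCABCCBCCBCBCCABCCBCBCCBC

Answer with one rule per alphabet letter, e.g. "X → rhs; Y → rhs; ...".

  step 1 ⇒ step 2: CACACC ⇒ BC·CA·BC·CA·BC·BC
    A ↦ CA
    C ↦ BC
  step 0 ⇒ step 1: AABB ⇒ CA·CA·C·C
    B ↦ C

A->CA, B->C, C->BC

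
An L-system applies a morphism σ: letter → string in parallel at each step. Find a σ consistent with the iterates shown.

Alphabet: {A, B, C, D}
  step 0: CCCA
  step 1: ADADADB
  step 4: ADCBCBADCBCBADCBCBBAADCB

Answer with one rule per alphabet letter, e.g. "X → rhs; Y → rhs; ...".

  step 0 ⇒ step 1: CCCA ⇒ AD·AD·AD·B
    A ↦ B
    C ↦ AD
    B ↦ CB  (constrained at step 1)
    D ↦ A  (constrained at step 1)

A->B, B->CB, C->AD, D->A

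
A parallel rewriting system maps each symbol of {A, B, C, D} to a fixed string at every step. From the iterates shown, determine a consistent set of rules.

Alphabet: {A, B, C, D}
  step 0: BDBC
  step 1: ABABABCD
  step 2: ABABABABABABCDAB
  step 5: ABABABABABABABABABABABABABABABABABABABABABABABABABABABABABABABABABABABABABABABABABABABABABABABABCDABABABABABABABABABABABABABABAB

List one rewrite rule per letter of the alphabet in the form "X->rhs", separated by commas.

  step 1 ⇒ step 2: ABABABCD ⇒ AB·AB·AB·AB·AB·AB·CD·AB
    A ↦ AB
    B ↦ AB
    C ↦ CD
    D ↦ AB

A->AB, B->AB, C->CD, D->AB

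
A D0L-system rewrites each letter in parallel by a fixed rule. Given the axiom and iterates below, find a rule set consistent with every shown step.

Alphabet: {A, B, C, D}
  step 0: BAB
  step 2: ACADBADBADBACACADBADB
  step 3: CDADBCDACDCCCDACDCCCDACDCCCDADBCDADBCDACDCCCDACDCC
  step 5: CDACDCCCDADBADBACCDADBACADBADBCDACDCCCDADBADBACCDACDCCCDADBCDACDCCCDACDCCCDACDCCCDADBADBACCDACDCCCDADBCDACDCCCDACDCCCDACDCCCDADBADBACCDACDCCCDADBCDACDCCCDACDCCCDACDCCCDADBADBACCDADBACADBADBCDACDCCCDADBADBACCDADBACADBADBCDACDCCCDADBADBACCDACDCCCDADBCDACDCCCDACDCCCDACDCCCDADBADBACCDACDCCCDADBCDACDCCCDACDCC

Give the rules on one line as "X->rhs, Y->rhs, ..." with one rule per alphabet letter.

A->CD, B->DCC, C->ADB, D->AC

  step 2 ⇒ step 3: ACADBADBADBACACADBADB ⇒ CD·ADB·CD·AC·DCC·CD·AC·DCC·CD·AC·DCC·CD·ADB·CD·ADB·CD·AC·DCC·CD·AC·DCC
    A ↦ CD
    B ↦ DCC
    C ↦ ADB
    D ↦ AC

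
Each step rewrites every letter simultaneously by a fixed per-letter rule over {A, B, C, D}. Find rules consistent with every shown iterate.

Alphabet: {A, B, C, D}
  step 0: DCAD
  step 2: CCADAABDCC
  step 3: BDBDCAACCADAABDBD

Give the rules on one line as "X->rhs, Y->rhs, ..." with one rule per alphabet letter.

  step 2 ⇒ step 3: CCADAABDCC ⇒ BD·BD·C·AA·C·C·AD·AA·BD·BD
    A ↦ C
    B ↦ AD
    C ↦ BD
    D ↦ AA

A->C, B->AD, C->BD, D->AA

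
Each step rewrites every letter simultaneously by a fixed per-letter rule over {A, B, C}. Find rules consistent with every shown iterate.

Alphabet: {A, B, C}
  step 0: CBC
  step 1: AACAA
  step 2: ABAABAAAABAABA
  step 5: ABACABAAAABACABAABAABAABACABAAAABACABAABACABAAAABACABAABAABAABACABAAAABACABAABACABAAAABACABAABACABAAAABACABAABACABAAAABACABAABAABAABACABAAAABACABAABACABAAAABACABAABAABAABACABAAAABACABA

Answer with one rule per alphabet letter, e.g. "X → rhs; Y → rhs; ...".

  step 1 ⇒ step 2: AACAA ⇒ ABA·ABA·AA·ABA·ABA
    A ↦ ABA
    C ↦ AA
  step 0 ⇒ step 1: CBC ⇒ AA·C·AA
    B ↦ C

A->ABA, B->C, C->AA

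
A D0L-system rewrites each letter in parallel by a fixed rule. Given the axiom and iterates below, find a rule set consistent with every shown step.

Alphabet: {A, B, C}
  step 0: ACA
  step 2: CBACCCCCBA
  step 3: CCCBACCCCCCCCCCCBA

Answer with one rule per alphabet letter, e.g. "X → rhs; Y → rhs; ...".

A->BA, B->C, C->CC

  step 2 ⇒ step 3: CBACCCCCBA ⇒ CC·C·BA·CC·CC·CC·CC·CC·C·BA
    A ↦ BA
    B ↦ C
    C ↦ CC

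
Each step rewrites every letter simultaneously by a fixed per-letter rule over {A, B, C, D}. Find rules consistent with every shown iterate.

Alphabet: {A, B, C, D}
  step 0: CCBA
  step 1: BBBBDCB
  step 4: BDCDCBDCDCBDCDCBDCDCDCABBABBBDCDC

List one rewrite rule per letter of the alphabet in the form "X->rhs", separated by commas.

A->B, B->DC, C->BB, D->A

  step 0 ⇒ step 1: CCBA ⇒ BB·BB·DC·B
    A ↦ B
    B ↦ DC
    C ↦ BB
    D ↦ A  (constrained at step 1)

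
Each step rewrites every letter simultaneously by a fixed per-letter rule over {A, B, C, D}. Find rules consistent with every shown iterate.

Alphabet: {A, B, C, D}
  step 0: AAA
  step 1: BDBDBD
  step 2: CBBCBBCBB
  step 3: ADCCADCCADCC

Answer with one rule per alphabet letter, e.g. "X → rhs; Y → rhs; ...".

A->BD, B->C, C->AD, D->BB

  step 2 ⇒ step 3: CBBCBBCBB ⇒ AD·C·C·AD·C·C·AD·C·C
    B ↦ C
    C ↦ AD
  step 0 ⇒ step 1: AAA ⇒ BD·BD·BD
    A ↦ BD
  step 1 ⇒ step 2: BDBDBD ⇒ C·BB·C·BB·C·BB
    D ↦ BB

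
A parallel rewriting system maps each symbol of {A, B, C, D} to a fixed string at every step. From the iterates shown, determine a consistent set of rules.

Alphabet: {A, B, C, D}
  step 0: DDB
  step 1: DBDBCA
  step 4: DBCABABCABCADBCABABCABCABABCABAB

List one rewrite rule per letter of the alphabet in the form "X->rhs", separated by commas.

  step 0 ⇒ step 1: DDB ⇒ DB·DB·CA
    B ↦ CA
    D ↦ DB
    A ↦ B  (constrained at step 1)
    C ↦ BA  (constrained at step 1)

A->B, B->CA, C->BA, D->DB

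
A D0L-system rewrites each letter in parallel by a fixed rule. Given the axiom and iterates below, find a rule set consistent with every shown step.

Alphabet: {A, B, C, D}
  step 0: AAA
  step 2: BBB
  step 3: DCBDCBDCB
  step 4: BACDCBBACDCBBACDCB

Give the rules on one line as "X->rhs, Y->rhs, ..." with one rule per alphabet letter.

A->D, B->DCB, C->AC, D->B

  step 3 ⇒ step 4: DCBDCBDCB ⇒ B·AC·DCB·B·AC·DCB·B·AC·DCB
    B ↦ DCB
    C ↦ AC
    D ↦ B
    A ↦ D  (constrained at step 0)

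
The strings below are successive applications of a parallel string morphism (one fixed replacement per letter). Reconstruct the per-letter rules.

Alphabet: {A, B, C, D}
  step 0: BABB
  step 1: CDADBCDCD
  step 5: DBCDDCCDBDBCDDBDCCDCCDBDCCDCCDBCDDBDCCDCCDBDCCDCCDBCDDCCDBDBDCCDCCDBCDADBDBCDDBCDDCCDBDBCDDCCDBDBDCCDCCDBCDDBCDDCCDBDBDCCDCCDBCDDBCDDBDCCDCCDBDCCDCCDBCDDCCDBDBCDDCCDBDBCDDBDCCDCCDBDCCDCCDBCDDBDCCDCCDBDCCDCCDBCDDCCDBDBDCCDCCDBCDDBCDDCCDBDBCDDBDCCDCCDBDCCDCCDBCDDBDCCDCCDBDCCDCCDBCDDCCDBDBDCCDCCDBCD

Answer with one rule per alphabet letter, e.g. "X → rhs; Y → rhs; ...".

A->ADB, B->CD, C->DCC, D->DB

  step 0 ⇒ step 1: BABB ⇒ CD·ADB·CD·CD
    A ↦ ADB
    B ↦ CD
    C ↦ DCC  (constrained at step 1)
    D ↦ DB  (constrained at step 1)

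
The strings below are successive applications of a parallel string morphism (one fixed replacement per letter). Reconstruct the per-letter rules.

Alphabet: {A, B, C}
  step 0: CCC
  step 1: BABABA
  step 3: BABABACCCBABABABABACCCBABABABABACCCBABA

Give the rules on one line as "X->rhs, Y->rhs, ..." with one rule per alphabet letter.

  step 0 ⇒ step 1: CCC ⇒ BA·BA·BA
    C ↦ BA
    A ↦ BCC  (constrained at step 1)
    B ↦ CCC  (constrained at step 1)

A->BCC, B->CCC, C->BA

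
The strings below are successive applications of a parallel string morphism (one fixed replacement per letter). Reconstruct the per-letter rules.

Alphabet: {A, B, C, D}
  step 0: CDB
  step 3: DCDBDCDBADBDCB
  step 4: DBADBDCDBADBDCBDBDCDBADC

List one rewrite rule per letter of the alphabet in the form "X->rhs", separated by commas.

A->B, B->DC, C->A, D->DB

  step 3 ⇒ step 4: DCDBDCDBADBDCB ⇒ DB·A·DB·DC·DB·A·DB·DC·B·DB·DC·DB·A·DC
    A ↦ B
    B ↦ DC
    C ↦ A
    D ↦ DB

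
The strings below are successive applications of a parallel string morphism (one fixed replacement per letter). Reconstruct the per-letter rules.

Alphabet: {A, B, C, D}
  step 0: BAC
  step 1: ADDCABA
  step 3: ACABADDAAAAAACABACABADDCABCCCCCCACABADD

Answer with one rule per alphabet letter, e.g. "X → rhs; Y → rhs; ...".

  step 0 ⇒ step 1: BAC ⇒ ADD·CAB·A
    A ↦ CAB
    B ↦ ADD
    C ↦ A
    D ↦ CCC  (constrained at step 1)

A->CAB, B->ADD, C->A, D->CCC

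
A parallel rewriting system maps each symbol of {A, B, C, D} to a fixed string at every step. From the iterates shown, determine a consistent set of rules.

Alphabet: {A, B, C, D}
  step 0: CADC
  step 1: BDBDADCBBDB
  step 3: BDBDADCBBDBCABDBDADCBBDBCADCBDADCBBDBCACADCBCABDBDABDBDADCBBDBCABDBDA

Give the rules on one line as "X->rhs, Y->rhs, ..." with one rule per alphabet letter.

A->DA, B->CA, C->BDB, D->DCB

  step 0 ⇒ step 1: CADC ⇒ BDB·DA·DCB·BDB
    A ↦ DA
    C ↦ BDB
    D ↦ DCB
    B ↦ CA  (constrained at step 1)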